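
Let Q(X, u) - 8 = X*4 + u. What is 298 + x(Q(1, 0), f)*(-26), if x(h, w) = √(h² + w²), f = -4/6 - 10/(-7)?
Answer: 298 - 104*√3985/21 ≈ -14.628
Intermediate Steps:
Q(X, u) = 8 + u + 4*X (Q(X, u) = 8 + (X*4 + u) = 8 + (4*X + u) = 8 + (u + 4*X) = 8 + u + 4*X)
f = 16/21 (f = -4*⅙ - 10*(-⅐) = -⅔ + 10/7 = 16/21 ≈ 0.76190)
298 + x(Q(1, 0), f)*(-26) = 298 + √((8 + 0 + 4*1)² + (16/21)²)*(-26) = 298 + √((8 + 0 + 4)² + 256/441)*(-26) = 298 + √(12² + 256/441)*(-26) = 298 + √(144 + 256/441)*(-26) = 298 + √(63760/441)*(-26) = 298 + (4*√3985/21)*(-26) = 298 - 104*√3985/21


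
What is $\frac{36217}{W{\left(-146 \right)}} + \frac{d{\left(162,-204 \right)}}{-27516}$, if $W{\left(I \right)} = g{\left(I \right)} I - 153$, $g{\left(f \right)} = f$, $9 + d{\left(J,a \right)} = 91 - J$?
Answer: $\frac{249560003}{145580277} \approx 1.7142$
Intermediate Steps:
$d{\left(J,a \right)} = 82 - J$ ($d{\left(J,a \right)} = -9 - \left(-91 + J\right) = 82 - J$)
$W{\left(I \right)} = -153 + I^{2}$ ($W{\left(I \right)} = I I - 153 = I^{2} - 153 = -153 + I^{2}$)
$\frac{36217}{W{\left(-146 \right)}} + \frac{d{\left(162,-204 \right)}}{-27516} = \frac{36217}{-153 + \left(-146\right)^{2}} + \frac{82 - 162}{-27516} = \frac{36217}{-153 + 21316} + \left(82 - 162\right) \left(- \frac{1}{27516}\right) = \frac{36217}{21163} - - \frac{20}{6879} = 36217 \cdot \frac{1}{21163} + \frac{20}{6879} = \frac{36217}{21163} + \frac{20}{6879} = \frac{249560003}{145580277}$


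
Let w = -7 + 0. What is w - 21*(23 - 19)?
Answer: -91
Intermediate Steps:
w = -7
w - 21*(23 - 19) = -7 - 21*(23 - 19) = -7 - 21*4 = -7 - 84 = -91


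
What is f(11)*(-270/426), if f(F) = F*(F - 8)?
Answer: -1485/71 ≈ -20.915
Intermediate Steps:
f(F) = F*(-8 + F)
f(11)*(-270/426) = (11*(-8 + 11))*(-270/426) = (11*3)*(-270*1/426) = 33*(-45/71) = -1485/71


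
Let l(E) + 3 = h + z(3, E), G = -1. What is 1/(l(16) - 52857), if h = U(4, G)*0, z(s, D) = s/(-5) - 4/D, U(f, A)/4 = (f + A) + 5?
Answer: -20/1057217 ≈ -1.8918e-5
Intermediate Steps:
U(f, A) = 20 + 4*A + 4*f (U(f, A) = 4*((f + A) + 5) = 4*((A + f) + 5) = 4*(5 + A + f) = 20 + 4*A + 4*f)
z(s, D) = -4/D - s/5 (z(s, D) = s*(-1/5) - 4/D = -s/5 - 4/D = -4/D - s/5)
h = 0 (h = (20 + 4*(-1) + 4*4)*0 = (20 - 4 + 16)*0 = 32*0 = 0)
l(E) = -18/5 - 4/E (l(E) = -3 + (0 + (-4/E - 1/5*3)) = -3 + (0 + (-4/E - 3/5)) = -3 + (0 + (-3/5 - 4/E)) = -3 + (-3/5 - 4/E) = -18/5 - 4/E)
1/(l(16) - 52857) = 1/((-18/5 - 4/16) - 52857) = 1/((-18/5 - 4*1/16) - 52857) = 1/((-18/5 - 1/4) - 52857) = 1/(-77/20 - 52857) = 1/(-1057217/20) = -20/1057217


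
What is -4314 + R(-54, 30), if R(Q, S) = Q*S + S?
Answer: -5904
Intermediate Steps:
R(Q, S) = S + Q*S
-4314 + R(-54, 30) = -4314 + 30*(1 - 54) = -4314 + 30*(-53) = -4314 - 1590 = -5904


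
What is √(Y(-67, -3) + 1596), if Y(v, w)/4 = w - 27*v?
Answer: 42*√5 ≈ 93.915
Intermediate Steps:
Y(v, w) = -108*v + 4*w (Y(v, w) = 4*(w - 27*v) = -108*v + 4*w)
√(Y(-67, -3) + 1596) = √((-108*(-67) + 4*(-3)) + 1596) = √((7236 - 12) + 1596) = √(7224 + 1596) = √8820 = 42*√5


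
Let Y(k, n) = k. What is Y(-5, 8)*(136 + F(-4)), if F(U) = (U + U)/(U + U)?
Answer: -685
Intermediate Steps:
F(U) = 1 (F(U) = (2*U)/((2*U)) = (2*U)*(1/(2*U)) = 1)
Y(-5, 8)*(136 + F(-4)) = -5*(136 + 1) = -5*137 = -685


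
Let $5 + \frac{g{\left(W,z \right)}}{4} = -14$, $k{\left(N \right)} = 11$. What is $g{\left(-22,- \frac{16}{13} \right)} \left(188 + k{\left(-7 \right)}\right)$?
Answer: $-15124$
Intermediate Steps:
$g{\left(W,z \right)} = -76$ ($g{\left(W,z \right)} = -20 + 4 \left(-14\right) = -20 - 56 = -76$)
$g{\left(-22,- \frac{16}{13} \right)} \left(188 + k{\left(-7 \right)}\right) = - 76 \left(188 + 11\right) = \left(-76\right) 199 = -15124$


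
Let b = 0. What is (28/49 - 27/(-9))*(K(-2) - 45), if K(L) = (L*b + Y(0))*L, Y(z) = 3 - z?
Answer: -1275/7 ≈ -182.14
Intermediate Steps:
K(L) = 3*L (K(L) = (L*0 + (3 - 1*0))*L = (0 + (3 + 0))*L = (0 + 3)*L = 3*L)
(28/49 - 27/(-9))*(K(-2) - 45) = (28/49 - 27/(-9))*(3*(-2) - 45) = (28*(1/49) - 27*(-⅑))*(-6 - 45) = (4/7 + 3)*(-51) = (25/7)*(-51) = -1275/7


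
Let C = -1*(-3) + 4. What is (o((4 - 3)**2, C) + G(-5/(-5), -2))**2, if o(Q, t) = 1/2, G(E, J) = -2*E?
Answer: 9/4 ≈ 2.2500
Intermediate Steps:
C = 7 (C = 3 + 4 = 7)
o(Q, t) = 1/2
(o((4 - 3)**2, C) + G(-5/(-5), -2))**2 = (1/2 - (-10)/(-5))**2 = (1/2 - (-10)*(-1)/5)**2 = (1/2 - 2*1)**2 = (1/2 - 2)**2 = (-3/2)**2 = 9/4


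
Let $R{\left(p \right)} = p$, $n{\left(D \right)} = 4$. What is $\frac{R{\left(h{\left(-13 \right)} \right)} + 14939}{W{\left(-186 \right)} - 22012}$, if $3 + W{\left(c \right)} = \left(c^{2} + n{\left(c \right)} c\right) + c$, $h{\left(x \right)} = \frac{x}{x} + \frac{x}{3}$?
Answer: $\frac{44807}{34953} \approx 1.2819$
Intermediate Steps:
$h{\left(x \right)} = 1 + \frac{x}{3}$ ($h{\left(x \right)} = 1 + x \frac{1}{3} = 1 + \frac{x}{3}$)
$W{\left(c \right)} = -3 + c^{2} + 5 c$ ($W{\left(c \right)} = -3 + \left(\left(c^{2} + 4 c\right) + c\right) = -3 + \left(c^{2} + 5 c\right) = -3 + c^{2} + 5 c$)
$\frac{R{\left(h{\left(-13 \right)} \right)} + 14939}{W{\left(-186 \right)} - 22012} = \frac{\left(1 + \frac{1}{3} \left(-13\right)\right) + 14939}{\left(-3 + \left(-186\right)^{2} + 5 \left(-186\right)\right) - 22012} = \frac{\left(1 - \frac{13}{3}\right) + 14939}{\left(-3 + 34596 - 930\right) - 22012} = \frac{- \frac{10}{3} + 14939}{33663 - 22012} = \frac{44807}{3 \cdot 11651} = \frac{44807}{3} \cdot \frac{1}{11651} = \frac{44807}{34953}$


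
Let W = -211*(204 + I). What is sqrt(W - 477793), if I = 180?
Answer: I*sqrt(558817) ≈ 747.54*I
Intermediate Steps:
W = -81024 (W = -211*(204 + 180) = -211*384 = -81024)
sqrt(W - 477793) = sqrt(-81024 - 477793) = sqrt(-558817) = I*sqrt(558817)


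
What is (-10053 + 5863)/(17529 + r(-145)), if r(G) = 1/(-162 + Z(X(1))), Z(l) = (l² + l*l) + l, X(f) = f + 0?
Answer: -66621/278711 ≈ -0.23903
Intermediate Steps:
X(f) = f
Z(l) = l + 2*l² (Z(l) = (l² + l²) + l = 2*l² + l = l + 2*l²)
r(G) = -1/159 (r(G) = 1/(-162 + 1*(1 + 2*1)) = 1/(-162 + 1*(1 + 2)) = 1/(-162 + 1*3) = 1/(-162 + 3) = 1/(-159) = -1/159)
(-10053 + 5863)/(17529 + r(-145)) = (-10053 + 5863)/(17529 - 1/159) = -4190/2787110/159 = -4190*159/2787110 = -66621/278711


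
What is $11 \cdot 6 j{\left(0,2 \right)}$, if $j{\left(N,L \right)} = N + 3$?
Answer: $198$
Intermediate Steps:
$j{\left(N,L \right)} = 3 + N$
$11 \cdot 6 j{\left(0,2 \right)} = 11 \cdot 6 \left(3 + 0\right) = 66 \cdot 3 = 198$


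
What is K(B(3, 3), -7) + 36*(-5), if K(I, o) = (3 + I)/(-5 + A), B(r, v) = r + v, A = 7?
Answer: -351/2 ≈ -175.50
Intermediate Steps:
K(I, o) = 3/2 + I/2 (K(I, o) = (3 + I)/(-5 + 7) = (3 + I)/2 = (3 + I)*(1/2) = 3/2 + I/2)
K(B(3, 3), -7) + 36*(-5) = (3/2 + (3 + 3)/2) + 36*(-5) = (3/2 + (1/2)*6) - 180 = (3/2 + 3) - 180 = 9/2 - 180 = -351/2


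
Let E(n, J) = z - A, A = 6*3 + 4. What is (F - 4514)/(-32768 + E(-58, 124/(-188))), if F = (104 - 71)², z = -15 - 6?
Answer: 3425/32811 ≈ 0.10439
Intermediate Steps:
z = -21
A = 22 (A = 18 + 4 = 22)
F = 1089 (F = 33² = 1089)
E(n, J) = -43 (E(n, J) = -21 - 1*22 = -21 - 22 = -43)
(F - 4514)/(-32768 + E(-58, 124/(-188))) = (1089 - 4514)/(-32768 - 43) = -3425/(-32811) = -3425*(-1/32811) = 3425/32811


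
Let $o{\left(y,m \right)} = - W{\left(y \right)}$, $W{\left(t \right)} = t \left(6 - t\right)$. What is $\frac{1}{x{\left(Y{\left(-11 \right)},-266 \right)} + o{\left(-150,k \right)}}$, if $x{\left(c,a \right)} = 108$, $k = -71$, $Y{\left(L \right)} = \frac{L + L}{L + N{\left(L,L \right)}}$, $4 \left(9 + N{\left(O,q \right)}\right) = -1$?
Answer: $\frac{1}{23508} \approx 4.2539 \cdot 10^{-5}$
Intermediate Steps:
$N{\left(O,q \right)} = - \frac{37}{4}$ ($N{\left(O,q \right)} = -9 + \frac{1}{4} \left(-1\right) = -9 - \frac{1}{4} = - \frac{37}{4}$)
$Y{\left(L \right)} = \frac{2 L}{- \frac{37}{4} + L}$ ($Y{\left(L \right)} = \frac{L + L}{L - \frac{37}{4}} = \frac{2 L}{- \frac{37}{4} + L}$)
$o{\left(y,m \right)} = - y \left(6 - y\right)$
$\frac{1}{x{\left(Y{\left(-11 \right)},-266 \right)} + o{\left(-150,k \right)}} = \frac{1}{108 - 150 \left(-6 - 150\right)} = \frac{1}{108 - -23400} = \frac{1}{108 + 23400} = \frac{1}{23508}$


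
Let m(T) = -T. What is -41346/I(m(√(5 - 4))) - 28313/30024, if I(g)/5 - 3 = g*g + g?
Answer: -413932333/150120 ≈ -2757.3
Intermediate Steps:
I(g) = 15 + 5*g + 5*g² (I(g) = 15 + 5*(g*g + g) = 15 + 5*(g² + g) = 15 + 5*(g + g²) = 15 + (5*g + 5*g²) = 15 + 5*g + 5*g²)
-41346/I(m(√(5 - 4))) - 28313/30024 = -41346/(15 + 5*(-√(5 - 4)) + 5*(-√(5 - 4))²) - 28313/30024 = -41346/(15 + 5*(-√1) + 5*(-√1)²) - 28313*1/30024 = -41346/(15 + 5*(-1*1) + 5*(-1*1)²) - 28313/30024 = -41346/(15 + 5*(-1) + 5*(-1)²) - 28313/30024 = -41346/(15 - 5 + 5*1) - 28313/30024 = -41346/(15 - 5 + 5) - 28313/30024 = -41346/15 - 28313/30024 = -41346*1/15 - 28313/30024 = -13782/5 - 28313/30024 = -413932333/150120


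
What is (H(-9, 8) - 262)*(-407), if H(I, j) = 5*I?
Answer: 124949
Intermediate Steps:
(H(-9, 8) - 262)*(-407) = (5*(-9) - 262)*(-407) = (-45 - 262)*(-407) = -307*(-407) = 124949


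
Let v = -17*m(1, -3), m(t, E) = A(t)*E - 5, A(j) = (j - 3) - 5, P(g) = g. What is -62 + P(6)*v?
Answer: -1694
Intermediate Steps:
A(j) = -8 + j (A(j) = (-3 + j) - 5 = -8 + j)
m(t, E) = -5 + E*(-8 + t) (m(t, E) = (-8 + t)*E - 5 = E*(-8 + t) - 5 = -5 + E*(-8 + t))
v = -272 (v = -17*(-5 - 3*(-8 + 1)) = -17*(-5 - 3*(-7)) = -17*(-5 + 21) = -17*16 = -272)
-62 + P(6)*v = -62 + 6*(-272) = -62 - 1632 = -1694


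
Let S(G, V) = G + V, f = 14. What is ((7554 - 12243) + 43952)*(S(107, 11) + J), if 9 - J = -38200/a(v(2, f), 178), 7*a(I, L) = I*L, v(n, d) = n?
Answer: 3068521239/89 ≈ 3.4478e+7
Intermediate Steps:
a(I, L) = I*L/7 (a(I, L) = (I*L)/7 = I*L/7)
J = 67651/89 (J = 9 - (-38200)/((1/7)*2*178) = 9 - (-38200)/356/7 = 9 - (-38200)*7/356 = 9 - 1*(-66850/89) = 9 + 66850/89 = 67651/89 ≈ 760.12)
((7554 - 12243) + 43952)*(S(107, 11) + J) = ((7554 - 12243) + 43952)*((107 + 11) + 67651/89) = (-4689 + 43952)*(118 + 67651/89) = 39263*(78153/89) = 3068521239/89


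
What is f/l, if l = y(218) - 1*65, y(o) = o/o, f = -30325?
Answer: 30325/64 ≈ 473.83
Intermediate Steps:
y(o) = 1
l = -64 (l = 1 - 1*65 = 1 - 65 = -64)
f/l = -30325/(-64) = -30325*(-1/64) = 30325/64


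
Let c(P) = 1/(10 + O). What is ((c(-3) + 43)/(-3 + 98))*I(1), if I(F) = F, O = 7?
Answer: 732/1615 ≈ 0.45325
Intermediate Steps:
c(P) = 1/17 (c(P) = 1/(10 + 7) = 1/17)
((c(-3) + 43)/(-3 + 98))*I(1) = ((1/17 + 43)/(-3 + 98))*1 = ((732/17)/95)*1 = ((732/17)*(1/95))*1 = (732/1615)*1 = 732/1615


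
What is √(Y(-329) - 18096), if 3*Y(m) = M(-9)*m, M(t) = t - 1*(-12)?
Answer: 5*I*√737 ≈ 135.74*I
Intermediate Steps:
M(t) = 12 + t (M(t) = t + 12 = 12 + t)
Y(m) = m (Y(m) = ((12 - 9)*m)/3 = (3*m)/3 = m)
√(Y(-329) - 18096) = √(-329 - 18096) = √(-18425) = 5*I*√737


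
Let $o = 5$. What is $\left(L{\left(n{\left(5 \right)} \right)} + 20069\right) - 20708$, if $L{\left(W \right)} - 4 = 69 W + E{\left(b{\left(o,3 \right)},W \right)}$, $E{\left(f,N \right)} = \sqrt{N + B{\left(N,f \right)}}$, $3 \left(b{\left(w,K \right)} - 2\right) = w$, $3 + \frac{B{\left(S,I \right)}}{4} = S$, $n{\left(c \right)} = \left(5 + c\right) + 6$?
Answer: $469 + 2 \sqrt{17} \approx 477.25$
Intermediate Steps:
$n{\left(c \right)} = 11 + c$
$B{\left(S,I \right)} = -12 + 4 S$
$b{\left(w,K \right)} = 2 + \frac{w}{3}$
$E{\left(f,N \right)} = \sqrt{-12 + 5 N}$ ($E{\left(f,N \right)} = \sqrt{N + \left(-12 + 4 N\right)} = \sqrt{-12 + 5 N}$)
$L{\left(W \right)} = 4 + \sqrt{-12 + 5 W} + 69 W$ ($L{\left(W \right)} = 4 + \left(69 W + \sqrt{-12 + 5 W}\right) = 4 + \left(\sqrt{-12 + 5 W} + 69 W\right) = 4 + \sqrt{-12 + 5 W} + 69 W$)
$\left(L{\left(n{\left(5 \right)} \right)} + 20069\right) - 20708 = \left(\left(4 + \sqrt{-12 + 5 \left(11 + 5\right)} + 69 \left(11 + 5\right)\right) + 20069\right) - 20708 = \left(\left(4 + \sqrt{-12 + 5 \cdot 16} + 69 \cdot 16\right) + 20069\right) - 20708 = \left(\left(4 + \sqrt{-12 + 80} + 1104\right) + 20069\right) - 20708 = \left(\left(4 + \sqrt{68} + 1104\right) + 20069\right) - 20708 = \left(\left(4 + 2 \sqrt{17} + 1104\right) + 20069\right) - 20708 = \left(\left(1108 + 2 \sqrt{17}\right) + 20069\right) - 20708 = \left(21177 + 2 \sqrt{17}\right) - 20708 = 469 + 2 \sqrt{17}$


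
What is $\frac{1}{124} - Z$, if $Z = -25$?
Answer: $\frac{3101}{124} \approx 25.008$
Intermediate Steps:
$\frac{1}{124} - Z = \frac{1}{124} - -25 = \frac{1}{124} + 25 = \frac{3101}{124}$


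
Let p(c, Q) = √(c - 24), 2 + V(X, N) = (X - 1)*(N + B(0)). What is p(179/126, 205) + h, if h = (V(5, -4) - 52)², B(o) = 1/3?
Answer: 42436/9 + I*√39830/42 ≈ 4715.1 + 4.7518*I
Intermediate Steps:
B(o) = ⅓
V(X, N) = -2 + (-1 + X)*(⅓ + N) (V(X, N) = -2 + (X - 1)*(N + ⅓) = -2 + (-1 + X)*(⅓ + N))
p(c, Q) = √(-24 + c)
h = 42436/9 (h = ((-7/3 - 1*(-4) + (⅓)*5 - 4*5) - 52)² = ((-7/3 + 4 + 5/3 - 20) - 52)² = (-50/3 - 52)² = (-206/3)² = 42436/9 ≈ 4715.1)
p(179/126, 205) + h = √(-24 + 179/126) + 42436/9 = √(-2845/126) + 42436/9 = I*√39830/42 + 42436/9 = 42436/9 + I*√39830/42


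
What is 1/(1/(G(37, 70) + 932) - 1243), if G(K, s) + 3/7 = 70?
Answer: -7011/8714666 ≈ -0.00080451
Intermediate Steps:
G(K, s) = 487/7 (G(K, s) = -3/7 + 70 = 487/7)
1/(1/(G(37, 70) + 932) - 1243) = 1/(1/(487/7 + 932) - 1243) = 1/(1/(7011/7) - 1243) = 1/(7/7011 - 1243) = 1/(-8714666/7011) = -7011/8714666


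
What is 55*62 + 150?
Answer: 3560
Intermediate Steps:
55*62 + 150 = 3410 + 150 = 3560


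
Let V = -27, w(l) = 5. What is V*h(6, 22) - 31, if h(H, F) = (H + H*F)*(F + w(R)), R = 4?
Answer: -100633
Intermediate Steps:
h(H, F) = (5 + F)*(H + F*H) (h(H, F) = (H + H*F)*(F + 5) = (H + F*H)*(5 + F) = (5 + F)*(H + F*H))
V*h(6, 22) - 31 = -162*(5 + 22² + 6*22) - 31 = -162*(5 + 484 + 132) - 31 = -162*621 - 31 = -27*3726 - 31 = -100602 - 31 = -100633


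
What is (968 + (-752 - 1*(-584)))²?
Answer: 640000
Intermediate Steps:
(968 + (-752 - 1*(-584)))² = (968 + (-752 + 584))² = (968 - 168)² = 800² = 640000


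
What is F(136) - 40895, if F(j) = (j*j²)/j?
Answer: -22399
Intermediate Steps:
F(j) = j² (F(j) = j³/j = j²)
F(136) - 40895 = 136² - 40895 = 18496 - 40895 = -22399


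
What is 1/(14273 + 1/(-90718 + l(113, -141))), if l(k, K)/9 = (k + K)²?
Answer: 83662/1194107725 ≈ 7.0062e-5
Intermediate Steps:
l(k, K) = 9*(K + k)² (l(k, K) = 9*(k + K)² = 9*(K + k)²)
1/(14273 + 1/(-90718 + l(113, -141))) = 1/(14273 + 1/(-90718 + 9*(-141 + 113)²)) = 1/(14273 + 1/(-90718 + 9*(-28)²)) = 1/(14273 + 1/(-90718 + 9*784)) = 1/(14273 + 1/(-90718 + 7056)) = 1/(14273 + 1/(-83662)) = 1/(14273 - 1/83662) = 1/(1194107725/83662) = 83662/1194107725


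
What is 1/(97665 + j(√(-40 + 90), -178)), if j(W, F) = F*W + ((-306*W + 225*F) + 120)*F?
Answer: 1441041/10353521777405 - 10858*√2/2070704355481 ≈ 1.3177e-7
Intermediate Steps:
j(W, F) = F*W + F*(120 - 306*W + 225*F) (j(W, F) = F*W + (120 - 306*W + 225*F)*F = F*W + F*(120 - 306*W + 225*F))
1/(97665 + j(√(-40 + 90), -178)) = 1/(97665 + 5*(-178)*(24 - 61*√(-40 + 90) + 45*(-178))) = 1/(97665 + 5*(-178)*(24 - 305*√2 - 8010)) = 1/(97665 + 5*(-178)*(-7986 - 305*√2)) = 1/(97665 + (7107540 + 271450*√2)) = 1/(7205205 + 271450*√2)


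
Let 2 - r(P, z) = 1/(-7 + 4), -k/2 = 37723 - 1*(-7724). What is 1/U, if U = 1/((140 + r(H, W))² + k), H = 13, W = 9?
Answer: -635717/9 ≈ -70635.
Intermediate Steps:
k = -90894 (k = -2*(37723 - 1*(-7724)) = -2*(37723 + 7724) = -2*45447 = -90894)
r(P, z) = 7/3 (r(P, z) = 2 - 1/(-7 + 4) = 2 - 1/(-3) = 2 - 1*(-⅓) = 2 + ⅓ = 7/3)
U = -9/635717 (U = 1/((140 + 7/3)² - 90894) = 1/((427/3)² - 90894) = 1/(182329/9 - 90894) = 1/(-635717/9) = -9/635717 ≈ -1.4157e-5)
1/U = 1/(-9/635717) = -635717/9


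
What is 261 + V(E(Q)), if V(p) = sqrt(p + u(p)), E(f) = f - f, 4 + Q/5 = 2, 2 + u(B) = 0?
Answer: 261 + I*sqrt(2) ≈ 261.0 + 1.4142*I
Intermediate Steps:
u(B) = -2 (u(B) = -2 + 0 = -2)
Q = -10 (Q = -20 + 5*2 = -20 + 10 = -10)
E(f) = 0
V(p) = sqrt(-2 + p) (V(p) = sqrt(p - 2) = sqrt(-2 + p))
261 + V(E(Q)) = 261 + sqrt(-2 + 0) = 261 + sqrt(-2) = 261 + I*sqrt(2)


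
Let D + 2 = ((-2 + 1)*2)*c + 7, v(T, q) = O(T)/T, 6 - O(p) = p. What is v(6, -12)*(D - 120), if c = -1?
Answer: 0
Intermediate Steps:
O(p) = 6 - p
v(T, q) = (6 - T)/T
D = 7 (D = -2 + (((-2 + 1)*2)*(-1) + 7) = -2 + (-1*2*(-1) + 7) = -2 + (-2*(-1) + 7) = -2 + (2 + 7) = -2 + 9 = 7)
v(6, -12)*(D - 120) = ((6 - 1*6)/6)*(7 - 120) = ((6 - 6)/6)*(-113) = ((1/6)*0)*(-113) = 0*(-113) = 0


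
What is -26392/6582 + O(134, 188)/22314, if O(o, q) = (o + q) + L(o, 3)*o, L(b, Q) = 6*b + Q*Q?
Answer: 3618460/4079743 ≈ 0.88693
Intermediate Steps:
L(b, Q) = Q² + 6*b (L(b, Q) = 6*b + Q² = Q² + 6*b)
O(o, q) = o + q + o*(9 + 6*o) (O(o, q) = (o + q) + (3² + 6*o)*o = (o + q) + (9 + 6*o)*o = (o + q) + o*(9 + 6*o) = o + q + o*(9 + 6*o))
-26392/6582 + O(134, 188)/22314 = -26392/6582 + (188 + 6*134² + 10*134)/22314 = -26392*1/6582 + (188 + 6*17956 + 1340)*(1/22314) = -13196/3291 + (188 + 107736 + 1340)*(1/22314) = -13196/3291 + 109264*(1/22314) = -13196/3291 + 54632/11157 = 3618460/4079743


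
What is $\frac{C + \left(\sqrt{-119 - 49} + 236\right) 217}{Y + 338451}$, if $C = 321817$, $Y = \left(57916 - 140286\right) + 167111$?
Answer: $\frac{124343}{141064} + \frac{31 i \sqrt{42}}{30228} \approx 0.88146 + 0.0066463 i$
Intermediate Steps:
$Y = 84741$ ($Y = -82370 + 167111 = 84741$)
$\frac{C + \left(\sqrt{-119 - 49} + 236\right) 217}{Y + 338451} = \frac{321817 + \left(\sqrt{-119 - 49} + 236\right) 217}{84741 + 338451} = \frac{321817 + \left(\sqrt{-168} + 236\right) 217}{423192} = \left(321817 + \left(2 i \sqrt{42} + 236\right) 217\right) \frac{1}{423192} = \left(321817 + \left(236 + 2 i \sqrt{42}\right) 217\right) \frac{1}{423192} = \left(321817 + \left(51212 + 434 i \sqrt{42}\right)\right) \frac{1}{423192} = \left(373029 + 434 i \sqrt{42}\right) \frac{1}{423192} = \frac{124343}{141064} + \frac{31 i \sqrt{42}}{30228}$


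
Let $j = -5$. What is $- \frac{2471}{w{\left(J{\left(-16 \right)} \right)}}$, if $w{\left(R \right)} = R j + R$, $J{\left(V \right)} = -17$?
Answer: $- \frac{2471}{68} \approx -36.338$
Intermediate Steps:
$w{\left(R \right)} = - 4 R$ ($w{\left(R \right)} = R \left(-5\right) + R = - 5 R + R = - 4 R$)
$- \frac{2471}{w{\left(J{\left(-16 \right)} \right)}} = - \frac{2471}{\left(-4\right) \left(-17\right)} = - \frac{2471}{68}$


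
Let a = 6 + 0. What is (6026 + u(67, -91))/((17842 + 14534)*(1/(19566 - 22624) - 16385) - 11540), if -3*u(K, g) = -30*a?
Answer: -4652747/405561371444 ≈ -1.1472e-5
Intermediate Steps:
a = 6
u(K, g) = 60 (u(K, g) = -(-10)*6 = -⅓*(-180) = 60)
(6026 + u(67, -91))/((17842 + 14534)*(1/(19566 - 22624) - 16385) - 11540) = (6026 + 60)/((17842 + 14534)*(1/(19566 - 22624) - 16385) - 11540) = 6086/(32376*(1/(-3058) - 16385) - 11540) = 6086/(32376*(-1/3058 - 16385) - 11540) = 6086/(32376*(-50105331/3058) - 11540) = 6086/(-811105098228/1529 - 11540) = 6086/(-811122742888/1529) = 6086*(-1529/811122742888) = -4652747/405561371444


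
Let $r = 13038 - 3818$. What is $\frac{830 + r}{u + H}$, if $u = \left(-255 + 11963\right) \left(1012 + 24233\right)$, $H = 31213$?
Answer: $\frac{10050}{295599673} \approx 3.3999 \cdot 10^{-5}$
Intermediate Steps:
$r = 9220$ ($r = 13038 - 3818 = 9220$)
$u = 295568460$ ($u = 11708 \cdot 25245 = 295568460$)
$\frac{830 + r}{u + H} = \frac{830 + 9220}{295568460 + 31213} = \frac{10050}{295599673}$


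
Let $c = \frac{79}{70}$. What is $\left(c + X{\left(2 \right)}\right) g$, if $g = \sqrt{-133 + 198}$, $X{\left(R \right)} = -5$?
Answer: $- \frac{271 \sqrt{65}}{70} \approx -31.212$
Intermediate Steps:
$c = \frac{79}{70}$ ($c = 79 \cdot \frac{1}{70} = \frac{79}{70} \approx 1.1286$)
$g = \sqrt{65} \approx 8.0623$
$\left(c + X{\left(2 \right)}\right) g = \left(\frac{79}{70} - 5\right) \sqrt{65} = - \frac{271 \sqrt{65}}{70}$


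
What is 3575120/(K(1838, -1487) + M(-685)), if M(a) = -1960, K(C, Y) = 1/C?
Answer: -6571070560/3602479 ≈ -1824.0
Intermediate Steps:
3575120/(K(1838, -1487) + M(-685)) = 3575120/(1/1838 - 1960) = 3575120/(-3602479/1838) = 3575120*(-1838/3602479) = -6571070560/3602479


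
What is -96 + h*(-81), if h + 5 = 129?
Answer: -10140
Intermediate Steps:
h = 124 (h = -5 + 129 = 124)
-96 + h*(-81) = -96 + 124*(-81) = -96 - 10044 = -10140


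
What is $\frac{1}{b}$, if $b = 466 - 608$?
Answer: $- \frac{1}{142} \approx -0.0070423$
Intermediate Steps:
$b = -142$
$\frac{1}{b} = \frac{1}{-142} = - \frac{1}{142}$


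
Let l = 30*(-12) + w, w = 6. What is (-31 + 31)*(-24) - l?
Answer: 354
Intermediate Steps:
l = -354 (l = 30*(-12) + 6 = -360 + 6 = -354)
(-31 + 31)*(-24) - l = (-31 + 31)*(-24) - 1*(-354) = 0*(-24) + 354 = 0 + 354 = 354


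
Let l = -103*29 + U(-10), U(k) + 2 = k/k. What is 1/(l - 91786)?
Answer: -1/94774 ≈ -1.0551e-5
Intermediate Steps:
U(k) = -1 (U(k) = -2 + k/k = -2 + 1 = -1)
l = -2988 (l = -103*29 - 1 = -2987 - 1 = -2988)
1/(l - 91786) = 1/(-2988 - 91786) = 1/(-94774) = -1/94774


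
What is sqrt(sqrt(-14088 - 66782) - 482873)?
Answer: sqrt(-482873 + I*sqrt(80870)) ≈ 0.205 + 694.89*I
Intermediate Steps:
sqrt(sqrt(-14088 - 66782) - 482873) = sqrt(sqrt(-80870) - 482873) = sqrt(I*sqrt(80870) - 482873) = sqrt(-482873 + I*sqrt(80870))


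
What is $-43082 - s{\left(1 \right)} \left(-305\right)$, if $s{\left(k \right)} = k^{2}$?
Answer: $-42777$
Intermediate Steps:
$-43082 - s{\left(1 \right)} \left(-305\right) = -43082 - 1^{2} \left(-305\right) = -43082 - 1 \left(-305\right) = -43082 - -305 = -43082 + 305 = -42777$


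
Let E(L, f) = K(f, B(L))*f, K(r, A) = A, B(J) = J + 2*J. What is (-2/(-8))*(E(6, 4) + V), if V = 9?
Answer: 81/4 ≈ 20.250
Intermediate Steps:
B(J) = 3*J
E(L, f) = 3*L*f (E(L, f) = (3*L)*f = 3*L*f)
(-2/(-8))*(E(6, 4) + V) = (-2/(-8))*(3*6*4 + 9) = (-2*(-⅛))*(72 + 9) = (¼)*81 = 81/4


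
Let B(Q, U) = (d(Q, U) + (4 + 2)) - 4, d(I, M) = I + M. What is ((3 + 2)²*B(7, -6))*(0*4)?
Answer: 0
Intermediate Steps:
B(Q, U) = 2 + Q + U (B(Q, U) = ((Q + U) + (4 + 2)) - 4 = ((Q + U) + 6) - 4 = (6 + Q + U) - 4 = 2 + Q + U)
((3 + 2)²*B(7, -6))*(0*4) = ((3 + 2)²*(2 + 7 - 6))*(0*4) = (5²*3)*0 = (25*3)*0 = 75*0 = 0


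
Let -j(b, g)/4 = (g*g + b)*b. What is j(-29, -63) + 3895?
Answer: 460935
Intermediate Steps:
j(b, g) = -4*b*(b + g²) (j(b, g) = -4*(g*g + b)*b = -4*(g² + b)*b = -4*(b + g²)*b = -4*b*(b + g²))
j(-29, -63) + 3895 = -4*(-29)*(-29 + (-63)²) + 3895 = -4*(-29)*(-29 + 3969) + 3895 = -4*(-29)*3940 + 3895 = 457040 + 3895 = 460935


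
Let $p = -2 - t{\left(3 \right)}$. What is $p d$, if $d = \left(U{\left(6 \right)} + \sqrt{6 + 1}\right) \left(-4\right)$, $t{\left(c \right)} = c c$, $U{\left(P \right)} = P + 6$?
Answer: $528 + 44 \sqrt{7} \approx 644.41$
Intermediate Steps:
$U{\left(P \right)} = 6 + P$
$t{\left(c \right)} = c^{2}$
$d = -48 - 4 \sqrt{7}$ ($d = \left(\left(6 + 6\right) + \sqrt{6 + 1}\right) \left(-4\right) = \left(12 + \sqrt{7}\right) \left(-4\right) = -48 - 4 \sqrt{7} \approx -58.583$)
$p = -11$ ($p = -2 - 3^{2} = -2 - 9 = -11$)
$p d = - 11 \left(-48 - 4 \sqrt{7}\right) = 528 + 44 \sqrt{7}$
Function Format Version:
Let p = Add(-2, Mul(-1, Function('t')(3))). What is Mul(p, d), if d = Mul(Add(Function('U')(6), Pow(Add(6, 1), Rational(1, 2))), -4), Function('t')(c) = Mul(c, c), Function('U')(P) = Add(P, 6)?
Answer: Add(528, Mul(44, Pow(7, Rational(1, 2)))) ≈ 644.41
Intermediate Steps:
Function('U')(P) = Add(6, P)
Function('t')(c) = Pow(c, 2)
d = Add(-48, Mul(-4, Pow(7, Rational(1, 2)))) (d = Mul(Add(Add(6, 6), Pow(Add(6, 1), Rational(1, 2))), -4) = Mul(Add(12, Pow(7, Rational(1, 2))), -4) = Add(-48, Mul(-4, Pow(7, Rational(1, 2)))) ≈ -58.583)
p = -11 (p = Add(-2, Mul(-1, Pow(3, 2))) = Add(-2, Mul(-1, 9)) = Add(-2, -9) = -11)
Mul(p, d) = Mul(-11, Add(-48, Mul(-4, Pow(7, Rational(1, 2))))) = Add(528, Mul(44, Pow(7, Rational(1, 2))))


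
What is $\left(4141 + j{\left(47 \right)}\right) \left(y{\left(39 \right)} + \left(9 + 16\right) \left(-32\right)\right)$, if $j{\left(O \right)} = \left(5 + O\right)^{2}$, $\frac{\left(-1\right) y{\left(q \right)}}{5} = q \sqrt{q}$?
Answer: $-5476000 - 1334775 \sqrt{39} \approx -1.3812 \cdot 10^{7}$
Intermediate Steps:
$y{\left(q \right)} = - 5 q^{\frac{3}{2}}$ ($y{\left(q \right)} = - 5 q \sqrt{q} = - 5 q^{\frac{3}{2}}$)
$\left(4141 + j{\left(47 \right)}\right) \left(y{\left(39 \right)} + \left(9 + 16\right) \left(-32\right)\right) = \left(4141 + \left(5 + 47\right)^{2}\right) \left(- 5 \cdot 39^{\frac{3}{2}} + \left(9 + 16\right) \left(-32\right)\right) = \left(4141 + 52^{2}\right) \left(- 5 \cdot 39 \sqrt{39} + 25 \left(-32\right)\right) = \left(4141 + 2704\right) \left(- 195 \sqrt{39} - 800\right) = 6845 \left(-800 - 195 \sqrt{39}\right) = -5476000 - 1334775 \sqrt{39}$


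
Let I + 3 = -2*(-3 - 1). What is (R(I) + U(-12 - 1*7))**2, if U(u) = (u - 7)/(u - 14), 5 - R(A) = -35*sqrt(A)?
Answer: 6706606/1089 + 13370*sqrt(5)/33 ≈ 7064.4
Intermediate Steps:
I = 5 (I = -3 - 2*(-3 - 1) = -3 - 2*(-4) = -3 + 8 = 5)
R(A) = 5 + 35*sqrt(A) (R(A) = 5 - (-35)*sqrt(A) = 5 + 35*sqrt(A))
U(u) = (-7 + u)/(-14 + u)
(R(I) + U(-12 - 1*7))**2 = ((5 + 35*sqrt(5)) + (-7 + (-12 - 1*7))/(-14 + (-12 - 1*7)))**2 = ((5 + 35*sqrt(5)) + (-7 + (-12 - 7))/(-14 + (-12 - 7)))**2 = ((5 + 35*sqrt(5)) + (-7 - 19)/(-14 - 19))**2 = ((5 + 35*sqrt(5)) - 26/(-33))**2 = ((5 + 35*sqrt(5)) - 1/33*(-26))**2 = ((5 + 35*sqrt(5)) + 26/33)**2 = (191/33 + 35*sqrt(5))**2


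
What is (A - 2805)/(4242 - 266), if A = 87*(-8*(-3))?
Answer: -717/3976 ≈ -0.18033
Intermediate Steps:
A = 2088 (A = 87*24 = 2088)
(A - 2805)/(4242 - 266) = (2088 - 2805)/(4242 - 266) = -717/3976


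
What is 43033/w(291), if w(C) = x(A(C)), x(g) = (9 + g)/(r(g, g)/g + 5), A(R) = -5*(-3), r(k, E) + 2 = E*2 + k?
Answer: 2538947/180 ≈ 14105.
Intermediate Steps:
r(k, E) = -2 + k + 2*E (r(k, E) = -2 + (E*2 + k) = -2 + (2*E + k) = -2 + (k + 2*E) = -2 + k + 2*E)
A(R) = 15
x(g) = (9 + g)/(5 + (-2 + 3*g)/g) (x(g) = (9 + g)/((-2 + g + 2*g)/g + 5) = (9 + g)/((-2 + 3*g)/g + 5) = (9 + g)/(5 + (-2 + 3*g)/g))
w(C) = 180/59 (w(C) = (½)*15*(9 + 15)/(-1 + 4*15) = (½)*15*24/(-1 + 60) = (½)*15*24/59 = (½)*15*(1/59)*24 = 180/59)
43033/w(291) = 43033/(180/59) = 43033*(59/180) = 2538947/180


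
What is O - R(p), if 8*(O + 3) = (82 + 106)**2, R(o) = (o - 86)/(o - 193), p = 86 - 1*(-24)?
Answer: 366469/83 ≈ 4415.3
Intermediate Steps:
p = 110 (p = 86 + 24 = 110)
R(o) = (-86 + o)/(-193 + o)
O = 4415 (O = -3 + (82 + 106)**2/8 = -3 + (1/8)*188**2 = -3 + (1/8)*35344 = -3 + 4418 = 4415)
O - R(p) = 4415 - (-86 + 110)/(-193 + 110) = 4415 - 24/(-83) = 4415 - (-1)*24/83 = 4415 - 1*(-24/83) = 4415 + 24/83 = 366469/83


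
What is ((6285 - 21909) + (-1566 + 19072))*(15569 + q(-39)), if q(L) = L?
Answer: 29227460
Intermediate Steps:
((6285 - 21909) + (-1566 + 19072))*(15569 + q(-39)) = ((6285 - 21909) + (-1566 + 19072))*(15569 - 39) = (-15624 + 17506)*15530 = 1882*15530 = 29227460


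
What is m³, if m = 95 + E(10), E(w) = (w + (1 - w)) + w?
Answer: 1191016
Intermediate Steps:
E(w) = 1 + w
m = 106 (m = 95 + (1 + 10) = 95 + 11 = 106)
m³ = 106³ = 1191016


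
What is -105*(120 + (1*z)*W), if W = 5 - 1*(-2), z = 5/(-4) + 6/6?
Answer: -49665/4 ≈ -12416.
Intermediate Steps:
z = -¼ (z = 5*(-¼) + 6*(⅙) = -5/4 + 1 = -¼ ≈ -0.25000)
W = 7 (W = 5 + 2 = 7)
-105*(120 + (1*z)*W) = -105*(120 + (1*(-¼))*7) = -105*(120 - ¼*7) = -105*(120 - 7/4) = -105*473/4 = -49665/4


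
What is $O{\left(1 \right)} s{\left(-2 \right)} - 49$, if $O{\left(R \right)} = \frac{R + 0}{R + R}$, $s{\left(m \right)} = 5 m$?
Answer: $-54$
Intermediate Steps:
$O{\left(R \right)} = \frac{1}{2}$ ($O{\left(R \right)} = \frac{R}{2 R} = R \frac{1}{2 R} = \frac{1}{2}$)
$O{\left(1 \right)} s{\left(-2 \right)} - 49 = \frac{5 \left(-2\right)}{2} - 49 = \frac{1}{2} \left(-10\right) - 49 = -5 - 49 = -54$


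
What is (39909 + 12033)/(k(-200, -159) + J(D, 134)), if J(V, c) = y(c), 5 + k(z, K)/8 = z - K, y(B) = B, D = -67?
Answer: -8657/39 ≈ -221.97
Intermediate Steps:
k(z, K) = -40 - 8*K + 8*z (k(z, K) = -40 + 8*(z - K) = -40 + (-8*K + 8*z) = -40 - 8*K + 8*z)
J(V, c) = c
(39909 + 12033)/(k(-200, -159) + J(D, 134)) = (39909 + 12033)/((-40 - 8*(-159) + 8*(-200)) + 134) = 51942/((-40 + 1272 - 1600) + 134) = 51942/(-368 + 134) = 51942/(-234) = 51942*(-1/234) = -8657/39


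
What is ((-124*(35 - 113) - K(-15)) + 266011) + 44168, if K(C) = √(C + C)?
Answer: 319851 - I*√30 ≈ 3.1985e+5 - 5.4772*I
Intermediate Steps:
K(C) = √2*√C (K(C) = √(2*C) = √2*√C)
((-124*(35 - 113) - K(-15)) + 266011) + 44168 = ((-124*(35 - 113) - √2*√(-15)) + 266011) + 44168 = ((-124*(-78) - √2*I*√15) + 266011) + 44168 = ((9672 - I*√30) + 266011) + 44168 = (275683 - I*√30) + 44168 = 319851 - I*√30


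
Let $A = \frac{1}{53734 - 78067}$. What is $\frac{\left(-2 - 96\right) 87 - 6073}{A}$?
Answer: $355237467$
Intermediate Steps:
$A = - \frac{1}{24333}$ ($A = \frac{1}{-24333} = - \frac{1}{24333} \approx -4.1096 \cdot 10^{-5}$)
$\frac{\left(-2 - 96\right) 87 - 6073}{A} = \frac{\left(-2 - 96\right) 87 - 6073}{- \frac{1}{24333}} = \left(\left(-98\right) 87 - 6073\right) \left(-24333\right) = \left(-8526 - 6073\right) \left(-24333\right) = \left(-14599\right) \left(-24333\right) = 355237467$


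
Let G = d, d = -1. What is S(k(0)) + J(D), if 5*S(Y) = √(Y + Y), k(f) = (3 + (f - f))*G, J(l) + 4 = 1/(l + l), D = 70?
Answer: -559/140 + I*√6/5 ≈ -3.9929 + 0.4899*I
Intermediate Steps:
G = -1
J(l) = -4 + 1/(2*l) (J(l) = -4 + 1/(l + l) = -4 + 1/(2*l))
k(f) = -3 (k(f) = (3 + (f - f))*(-1) = (3 + 0)*(-1) = 3*(-1) = -3)
S(Y) = √2*√Y/5 (S(Y) = √(Y + Y)/5 = √(2*Y)/5 = (√2*√Y)/5 = √2*√Y/5)
S(k(0)) + J(D) = √2*√(-3)/5 + (-4 + (½)/70) = √2*(I*√3)/5 + (-4 + (½)*(1/70)) = I*√6/5 + (-4 + 1/140) = I*√6/5 - 559/140 = -559/140 + I*√6/5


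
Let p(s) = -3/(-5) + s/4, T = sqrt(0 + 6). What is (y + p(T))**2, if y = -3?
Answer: 1227/200 - 6*sqrt(6)/5 ≈ 3.1956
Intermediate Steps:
T = sqrt(6) ≈ 2.4495
p(s) = 3/5 + s/4 (p(s) = -3*(-1/5) + s*(1/4) = 3/5 + s/4)
(y + p(T))**2 = (-3 + (3/5 + sqrt(6)/4))**2 = (-12/5 + sqrt(6)/4)**2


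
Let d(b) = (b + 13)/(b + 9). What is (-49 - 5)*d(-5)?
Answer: -108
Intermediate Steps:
d(b) = (13 + b)/(9 + b)
(-49 - 5)*d(-5) = (-49 - 5)*((13 - 5)/(9 - 5)) = -54*8/4 = -27*8/2 = -54*2 = -108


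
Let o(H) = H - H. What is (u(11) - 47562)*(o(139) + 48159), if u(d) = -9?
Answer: -2290971789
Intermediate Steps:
o(H) = 0
(u(11) - 47562)*(o(139) + 48159) = (-9 - 47562)*(0 + 48159) = -47571*48159 = -2290971789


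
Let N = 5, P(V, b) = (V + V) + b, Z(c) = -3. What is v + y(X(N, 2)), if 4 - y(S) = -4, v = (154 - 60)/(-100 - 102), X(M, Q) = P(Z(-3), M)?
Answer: 761/101 ≈ 7.5347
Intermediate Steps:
P(V, b) = b + 2*V (P(V, b) = 2*V + b = b + 2*V)
X(M, Q) = -6 + M (X(M, Q) = M + 2*(-3) = M - 6 = -6 + M)
v = -47/101 (v = 94/(-202) = 94*(-1/202) = -47/101 ≈ -0.46535)
y(S) = 8 (y(S) = 4 - 1*(-4) = 4 + 4 = 8)
v + y(X(N, 2)) = -47/101 + 8 = 761/101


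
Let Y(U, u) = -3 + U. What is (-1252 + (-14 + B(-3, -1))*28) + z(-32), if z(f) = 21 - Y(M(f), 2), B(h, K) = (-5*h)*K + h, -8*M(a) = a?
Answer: -2128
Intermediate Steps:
M(a) = -a/8
B(h, K) = h - 5*K*h (B(h, K) = -5*K*h + h = h - 5*K*h)
z(f) = 24 + f/8 (z(f) = 21 - (-3 - f/8) = 21 + (3 + f/8) = 24 + f/8)
(-1252 + (-14 + B(-3, -1))*28) + z(-32) = (-1252 + (-14 - 3*(1 - 5*(-1)))*28) + (24 + (⅛)*(-32)) = (-1252 + (-14 - 3*(1 + 5))*28) + (24 - 4) = (-1252 + (-14 - 3*6)*28) + 20 = (-1252 + (-14 - 18)*28) + 20 = (-1252 - 32*28) + 20 = (-1252 - 896) + 20 = -2148 + 20 = -2128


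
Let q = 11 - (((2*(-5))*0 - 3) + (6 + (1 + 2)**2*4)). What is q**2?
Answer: 784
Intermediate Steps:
q = -28 (q = 11 - ((-10*0 - 3) + (6 + 3**2*4)) = 11 - ((0 - 3) + (6 + 9*4)) = 11 - (-3 + (6 + 36)) = 11 - (-3 + 42) = 11 - 1*39 = 11 - 39 = -28)
q**2 = (-28)**2 = 784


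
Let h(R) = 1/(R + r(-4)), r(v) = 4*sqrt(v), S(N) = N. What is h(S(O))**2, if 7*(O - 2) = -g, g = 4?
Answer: -37191/2617924 - 3430*I/654481 ≈ -0.014206 - 0.0052408*I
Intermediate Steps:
O = 10/7 (O = 2 + (-1*4)/7 = 2 + (1/7)*(-4) = 2 - 4/7 = 10/7 ≈ 1.4286)
h(R) = 1/(R + 8*I) (h(R) = 1/(R + 4*sqrt(-4)) = 1/(R + 4*(2*I)) = 1/(R + 8*I))
h(S(O))**2 = (1/(10/7 + 8*I))**2 = (49*(10/7 - 8*I)/3236)**2 = 2401*(10/7 - 8*I)**2/10471696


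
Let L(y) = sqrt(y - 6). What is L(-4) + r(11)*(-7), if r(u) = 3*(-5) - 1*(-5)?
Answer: 70 + I*sqrt(10) ≈ 70.0 + 3.1623*I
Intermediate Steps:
L(y) = sqrt(-6 + y)
r(u) = -10 (r(u) = -15 + 5 = -10)
L(-4) + r(11)*(-7) = sqrt(-6 - 4) - 10*(-7) = sqrt(-10) + 70 = I*sqrt(10) + 70 = 70 + I*sqrt(10)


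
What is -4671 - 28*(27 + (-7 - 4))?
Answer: -5119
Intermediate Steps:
-4671 - 28*(27 + (-7 - 4)) = -4671 - 28*(27 - 11) = -4671 - 28*16 = -4671 - 448 = -5119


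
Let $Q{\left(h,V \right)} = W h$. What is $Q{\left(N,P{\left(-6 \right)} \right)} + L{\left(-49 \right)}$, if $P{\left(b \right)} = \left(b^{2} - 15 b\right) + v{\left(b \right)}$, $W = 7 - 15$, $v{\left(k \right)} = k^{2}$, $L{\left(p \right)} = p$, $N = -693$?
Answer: $5495$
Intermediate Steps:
$W = -8$
$P{\left(b \right)} = - 15 b + 2 b^{2}$ ($P{\left(b \right)} = \left(b^{2} - 15 b\right) + b^{2} = - 15 b + 2 b^{2}$)
$Q{\left(h,V \right)} = - 8 h$
$Q{\left(N,P{\left(-6 \right)} \right)} + L{\left(-49 \right)} = \left(-8\right) \left(-693\right) - 49 = 5544 - 49 = 5495$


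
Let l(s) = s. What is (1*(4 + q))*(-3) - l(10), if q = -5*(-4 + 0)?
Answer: -82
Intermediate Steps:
q = 20 (q = -5*(-4) = 20)
(1*(4 + q))*(-3) - l(10) = (1*(4 + 20))*(-3) - 1*10 = (1*24)*(-3) - 10 = 24*(-3) - 10 = -72 - 10 = -82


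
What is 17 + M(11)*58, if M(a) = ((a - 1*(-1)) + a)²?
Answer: 30699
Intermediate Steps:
M(a) = (1 + 2*a)² (M(a) = ((a + 1) + a)² = ((1 + a) + a)² = (1 + 2*a)²)
17 + M(11)*58 = 17 + (1 + 2*11)²*58 = 17 + (1 + 22)²*58 = 17 + 23²*58 = 17 + 529*58 = 17 + 30682 = 30699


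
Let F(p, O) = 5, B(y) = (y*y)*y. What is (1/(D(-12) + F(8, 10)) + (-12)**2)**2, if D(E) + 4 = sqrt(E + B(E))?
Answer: 145*(576*sqrt(435) + 248687*I)/(4*sqrt(435) + 1739*I) ≈ 20736.0 - 6.9003*I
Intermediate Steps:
B(y) = y**3 (B(y) = y**2*y = y**3)
D(E) = -4 + sqrt(E + E**3)
(1/(D(-12) + F(8, 10)) + (-12)**2)**2 = (1/((-4 + sqrt(-12 + (-12)**3)) + 5) + (-12)**2)**2 = (1/((-4 + sqrt(-12 - 1728)) + 5) + 144)**2 = (1/((-4 + sqrt(-1740)) + 5) + 144)**2 = (1/((-4 + 2*I*sqrt(435)) + 5) + 144)**2 = (1/(1 + 2*I*sqrt(435)) + 144)**2 = (144 + 1/(1 + 2*I*sqrt(435)))**2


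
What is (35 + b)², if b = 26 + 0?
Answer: 3721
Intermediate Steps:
b = 26
(35 + b)² = (35 + 26)² = 61² = 3721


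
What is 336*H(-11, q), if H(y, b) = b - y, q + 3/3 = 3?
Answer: 4368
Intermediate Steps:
q = 2 (q = -1 + 3 = 2)
336*H(-11, q) = 336*(2 - 1*(-11)) = 336*(2 + 11) = 336*13 = 4368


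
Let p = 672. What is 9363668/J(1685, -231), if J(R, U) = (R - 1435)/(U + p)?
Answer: 2064688794/125 ≈ 1.6518e+7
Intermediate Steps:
J(R, U) = (-1435 + R)/(672 + U) (J(R, U) = (R - 1435)/(U + 672) = (-1435 + R)/(672 + U))
9363668/J(1685, -231) = 9363668/(((-1435 + 1685)/(672 - 231))) = 9363668/((250/441)) = 9363668/(((1/441)*250)) = 9363668/(250/441) = 9363668*(441/250) = 2064688794/125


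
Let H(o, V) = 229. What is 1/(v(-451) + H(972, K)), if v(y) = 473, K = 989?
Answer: 1/702 ≈ 0.0014245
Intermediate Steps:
1/(v(-451) + H(972, K)) = 1/(473 + 229) = 1/702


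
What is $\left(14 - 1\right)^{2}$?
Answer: $169$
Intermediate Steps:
$\left(14 - 1\right)^{2} = 13^{2} = 169$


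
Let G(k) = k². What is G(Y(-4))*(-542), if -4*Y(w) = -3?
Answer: -2439/8 ≈ -304.88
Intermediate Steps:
Y(w) = ¾ (Y(w) = -¼*(-3) = ¾)
G(Y(-4))*(-542) = (¾)²*(-542) = (9/16)*(-542) = -2439/8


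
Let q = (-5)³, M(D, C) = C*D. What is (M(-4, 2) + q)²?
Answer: 17689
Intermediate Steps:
q = -125
(M(-4, 2) + q)² = (2*(-4) - 125)² = (-8 - 125)² = (-133)² = 17689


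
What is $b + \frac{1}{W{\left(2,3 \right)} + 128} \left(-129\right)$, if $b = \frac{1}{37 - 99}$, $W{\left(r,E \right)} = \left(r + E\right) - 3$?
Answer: $- \frac{2032}{2015} \approx -1.0084$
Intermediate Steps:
$W{\left(r,E \right)} = -3 + E + r$ ($W{\left(r,E \right)} = \left(E + r\right) - 3 = -3 + E + r$)
$b = - \frac{1}{62}$ ($b = \frac{1}{-62} = - \frac{1}{62} \approx -0.016129$)
$b + \frac{1}{W{\left(2,3 \right)} + 128} \left(-129\right) = - \frac{1}{62} + \frac{1}{\left(-3 + 3 + 2\right) + 128} \left(-129\right) = - \frac{1}{62} + \frac{1}{2 + 128} \left(-129\right) = - \frac{1}{62} + \frac{1}{130} \left(-129\right) = - \frac{1}{62} - \frac{129}{130} = - \frac{2032}{2015}$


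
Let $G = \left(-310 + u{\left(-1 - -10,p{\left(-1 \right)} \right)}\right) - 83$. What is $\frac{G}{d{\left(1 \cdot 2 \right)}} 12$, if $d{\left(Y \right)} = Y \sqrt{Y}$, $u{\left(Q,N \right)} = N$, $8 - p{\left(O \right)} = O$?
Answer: $- 1152 \sqrt{2} \approx -1629.2$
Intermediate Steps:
$p{\left(O \right)} = 8 - O$
$G = -384$ ($G = \left(-310 + \left(8 - -1\right)\right) - 83 = \left(-310 + \left(8 + 1\right)\right) - 83 = \left(-310 + 9\right) - 83 = -301 - 83 = -384$)
$d{\left(Y \right)} = Y^{\frac{3}{2}}$
$\frac{G}{d{\left(1 \cdot 2 \right)}} 12 = - \frac{384}{\left(1 \cdot 2\right)^{\frac{3}{2}}} \cdot 12 = - \frac{384}{2^{\frac{3}{2}}} \cdot 12 = - \frac{384}{2 \sqrt{2}} \cdot 12 = - 384 \frac{\sqrt{2}}{4} \cdot 12 = - 96 \sqrt{2} \cdot 12 = - 1152 \sqrt{2}$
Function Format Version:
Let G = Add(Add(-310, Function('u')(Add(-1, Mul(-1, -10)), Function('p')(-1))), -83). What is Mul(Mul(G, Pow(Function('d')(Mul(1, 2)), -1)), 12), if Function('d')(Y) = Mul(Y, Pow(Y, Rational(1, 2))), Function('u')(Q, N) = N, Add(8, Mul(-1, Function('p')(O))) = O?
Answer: Mul(-1152, Pow(2, Rational(1, 2))) ≈ -1629.2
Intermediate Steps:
Function('p')(O) = Add(8, Mul(-1, O))
G = -384 (G = Add(Add(-310, Add(8, Mul(-1, -1))), -83) = Add(Add(-310, Add(8, 1)), -83) = Add(Add(-310, 9), -83) = Add(-301, -83) = -384)
Function('d')(Y) = Pow(Y, Rational(3, 2))
Mul(Mul(G, Pow(Function('d')(Mul(1, 2)), -1)), 12) = Mul(Mul(-384, Pow(Pow(Mul(1, 2), Rational(3, 2)), -1)), 12) = Mul(Mul(-384, Pow(Pow(2, Rational(3, 2)), -1)), 12) = Mul(Mul(-384, Pow(Mul(2, Pow(2, Rational(1, 2))), -1)), 12) = Mul(Mul(-384, Mul(Rational(1, 4), Pow(2, Rational(1, 2)))), 12) = Mul(Mul(-96, Pow(2, Rational(1, 2))), 12) = Mul(-1152, Pow(2, Rational(1, 2)))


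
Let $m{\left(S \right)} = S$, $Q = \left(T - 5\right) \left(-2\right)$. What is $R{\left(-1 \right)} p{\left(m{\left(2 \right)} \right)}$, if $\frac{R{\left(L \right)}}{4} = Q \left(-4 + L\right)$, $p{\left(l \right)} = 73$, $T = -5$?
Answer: $-29200$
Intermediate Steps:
$Q = 20$ ($Q = \left(-5 - 5\right) \left(-2\right) = \left(-10\right) \left(-2\right) = 20$)
$R{\left(L \right)} = -320 + 80 L$ ($R{\left(L \right)} = 4 \cdot 20 \left(-4 + L\right) = 4 \left(-80 + 20 L\right) = -320 + 80 L$)
$R{\left(-1 \right)} p{\left(m{\left(2 \right)} \right)} = \left(-320 + 80 \left(-1\right)\right) 73 = \left(-320 - 80\right) 73 = \left(-400\right) 73 = -29200$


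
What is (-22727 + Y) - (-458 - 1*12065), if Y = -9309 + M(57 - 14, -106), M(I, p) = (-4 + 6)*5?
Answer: -19503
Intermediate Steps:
M(I, p) = 10 (M(I, p) = 2*5 = 10)
Y = -9299 (Y = -9309 + 10 = -9299)
(-22727 + Y) - (-458 - 1*12065) = (-22727 - 9299) - (-458 - 1*12065) = -32026 - (-458 - 12065) = -32026 - 1*(-12523) = -32026 + 12523 = -19503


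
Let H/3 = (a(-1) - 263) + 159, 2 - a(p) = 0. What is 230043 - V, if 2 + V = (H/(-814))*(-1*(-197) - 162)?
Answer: 93622960/407 ≈ 2.3003e+5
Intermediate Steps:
a(p) = 2 (a(p) = 2 - 1*0 = 2 + 0 = 2)
H = -306 (H = 3*((2 - 263) + 159) = 3*(-261 + 159) = 3*(-102) = -306)
V = 4541/407 (V = -2 + (-306/(-814))*(-1*(-197) - 162) = -2 + (-306*(-1/814))*(197 - 162) = -2 + (153/407)*35 = -2 + 5355/407 = 4541/407 ≈ 11.157)
230043 - V = 230043 - 1*4541/407 = 230043 - 4541/407 = 93622960/407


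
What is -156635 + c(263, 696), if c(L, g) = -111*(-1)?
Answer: -156524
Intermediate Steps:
c(L, g) = 111
-156635 + c(263, 696) = -156635 + 111 = -156524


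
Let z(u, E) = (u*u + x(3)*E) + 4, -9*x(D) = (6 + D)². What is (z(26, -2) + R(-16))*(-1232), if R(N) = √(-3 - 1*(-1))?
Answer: -859936 - 1232*I*√2 ≈ -8.5994e+5 - 1742.3*I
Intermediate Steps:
x(D) = -(6 + D)²/9
z(u, E) = 4 + u² - 9*E (z(u, E) = (u*u + (-(6 + 3)²/9)*E) + 4 = (u² + (-⅑*9²)*E) + 4 = (u² + (-⅑*81)*E) + 4 = (u² - 9*E) + 4 = 4 + u² - 9*E)
R(N) = I*√2 (R(N) = √(-3 + 1) = √(-2) = I*√2)
(z(26, -2) + R(-16))*(-1232) = ((4 + 26² - 9*(-2)) + I*√2)*(-1232) = ((4 + 676 + 18) + I*√2)*(-1232) = (698 + I*√2)*(-1232) = -859936 - 1232*I*√2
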